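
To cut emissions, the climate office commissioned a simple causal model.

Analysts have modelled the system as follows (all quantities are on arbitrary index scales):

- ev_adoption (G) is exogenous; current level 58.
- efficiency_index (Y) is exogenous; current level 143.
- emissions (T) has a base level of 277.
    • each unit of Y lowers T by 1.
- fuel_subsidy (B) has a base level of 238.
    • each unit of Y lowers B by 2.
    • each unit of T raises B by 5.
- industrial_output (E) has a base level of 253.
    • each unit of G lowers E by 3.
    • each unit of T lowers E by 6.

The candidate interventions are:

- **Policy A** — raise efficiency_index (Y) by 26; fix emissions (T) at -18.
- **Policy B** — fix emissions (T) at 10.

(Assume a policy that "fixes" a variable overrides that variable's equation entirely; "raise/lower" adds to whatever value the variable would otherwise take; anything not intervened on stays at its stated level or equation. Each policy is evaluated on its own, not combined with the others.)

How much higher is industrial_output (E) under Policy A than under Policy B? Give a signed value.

168

Policy A (Y + 26, T := -18):
  G = 58
  Y = 143 + 26 = 169
  T = -18
  E = 253 − 3·58 − 6·(-18) = 187
Policy B (T := 10):
  G = 58
  Y = 143
  T = 10
  E = 253 − 3·58 − 6·10 = 19
E: 187 − 19 = 168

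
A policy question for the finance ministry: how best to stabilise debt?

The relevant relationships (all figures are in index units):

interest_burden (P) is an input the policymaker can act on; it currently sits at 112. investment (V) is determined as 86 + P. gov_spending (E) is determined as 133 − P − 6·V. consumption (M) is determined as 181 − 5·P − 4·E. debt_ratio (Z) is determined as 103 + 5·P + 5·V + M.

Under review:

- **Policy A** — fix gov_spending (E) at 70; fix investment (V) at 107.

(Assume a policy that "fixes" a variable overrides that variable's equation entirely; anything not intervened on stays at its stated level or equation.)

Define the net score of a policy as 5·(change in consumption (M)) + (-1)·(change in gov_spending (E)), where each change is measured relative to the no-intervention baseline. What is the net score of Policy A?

Baseline:
  P = 112
  V = 86 + 112 = 198
  E = 133 − 112 − 6·198 = -1167
  M = 181 − 5·112 − 4·(-1167) = 4289
Policy A (E := 70, V := 107):
  P = 112
  V = 107
  E = 70
  M = 181 − 5·112 − 4·70 = -659
ΔM = -659 − 4289 = -4948; ΔE = 70 − (-1167) = 1237
Score = 5·(-4948) + (-1)·1237 = -25977

-25977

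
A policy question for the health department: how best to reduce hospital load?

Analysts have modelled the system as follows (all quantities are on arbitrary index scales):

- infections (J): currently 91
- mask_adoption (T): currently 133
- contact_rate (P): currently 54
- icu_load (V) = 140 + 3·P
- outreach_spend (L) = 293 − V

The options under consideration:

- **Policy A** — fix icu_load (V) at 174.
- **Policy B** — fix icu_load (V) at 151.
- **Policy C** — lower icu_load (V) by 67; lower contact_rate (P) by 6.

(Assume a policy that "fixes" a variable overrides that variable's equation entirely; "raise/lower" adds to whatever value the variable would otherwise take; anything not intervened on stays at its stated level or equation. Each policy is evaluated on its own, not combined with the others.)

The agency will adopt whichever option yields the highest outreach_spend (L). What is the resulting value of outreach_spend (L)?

Policy A (V := 174):
  P = 54
  V = 174
  L = 293 − 174 = 119
Policy B (V := 151):
  P = 54
  V = 151
  L = 293 − 151 = 142
Policy C (V − 67, P − 6):
  P = 54 − 6 = 48
  V = 140 + 3·48 (−67 from intervention) = 217
  L = 293 − 217 = 76
Comparing — Policy A: L=119, Policy B: L=142, Policy C: L=76. Highest is 142 (Policy B).

142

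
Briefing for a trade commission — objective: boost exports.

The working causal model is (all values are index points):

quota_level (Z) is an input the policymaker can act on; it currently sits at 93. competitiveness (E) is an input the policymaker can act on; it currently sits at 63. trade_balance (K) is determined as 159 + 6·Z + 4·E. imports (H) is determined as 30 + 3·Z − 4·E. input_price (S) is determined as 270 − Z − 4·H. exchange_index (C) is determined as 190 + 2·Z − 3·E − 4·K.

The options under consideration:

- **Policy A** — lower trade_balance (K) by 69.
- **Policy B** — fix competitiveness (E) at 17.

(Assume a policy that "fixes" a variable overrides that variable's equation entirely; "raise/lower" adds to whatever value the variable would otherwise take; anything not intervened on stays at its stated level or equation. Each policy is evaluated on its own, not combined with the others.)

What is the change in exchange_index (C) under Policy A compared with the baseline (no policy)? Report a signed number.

Baseline:
  Z = 93
  E = 63
  K = 159 + 6·93 + 4·63 = 969
  C = 190 + 2·93 − 3·63 − 4·969 = -3689
Policy A (K − 69):
  Z = 93
  E = 63
  K = 159 + 6·93 + 4·63 (−69 from intervention) = 900
  C = 190 + 2·93 − 3·63 − 4·900 = -3413
Change in C: -3413 − (-3689) = 276

276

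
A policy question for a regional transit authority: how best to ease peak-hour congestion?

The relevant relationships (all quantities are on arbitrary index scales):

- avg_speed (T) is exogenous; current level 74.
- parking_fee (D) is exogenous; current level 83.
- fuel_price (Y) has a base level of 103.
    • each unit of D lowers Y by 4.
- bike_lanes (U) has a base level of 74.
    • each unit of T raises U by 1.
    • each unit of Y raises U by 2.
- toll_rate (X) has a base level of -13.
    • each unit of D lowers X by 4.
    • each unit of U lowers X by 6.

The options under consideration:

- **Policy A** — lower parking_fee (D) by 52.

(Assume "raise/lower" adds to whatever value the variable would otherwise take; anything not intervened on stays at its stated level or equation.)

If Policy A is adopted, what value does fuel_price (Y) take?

Policy A (D − 52):
  D = 83 − 52 = 31
  Y = 103 − 4·31 = -21

-21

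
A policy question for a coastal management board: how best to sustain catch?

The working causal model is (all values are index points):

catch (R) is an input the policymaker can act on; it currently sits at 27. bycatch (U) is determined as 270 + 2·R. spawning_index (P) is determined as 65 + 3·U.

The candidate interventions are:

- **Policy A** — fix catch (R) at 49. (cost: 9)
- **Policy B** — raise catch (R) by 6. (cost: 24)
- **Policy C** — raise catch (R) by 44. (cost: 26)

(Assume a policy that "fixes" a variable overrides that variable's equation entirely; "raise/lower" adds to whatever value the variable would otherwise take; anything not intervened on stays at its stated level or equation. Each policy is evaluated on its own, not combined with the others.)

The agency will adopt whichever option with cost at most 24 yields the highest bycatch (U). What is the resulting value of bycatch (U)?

Policy A (R := 49):
  R = 49
  U = 270 + 2·49 = 368
Policy B (R + 6):
  R = 27 + 6 = 33
  U = 270 + 2·33 = 336
Comparing — Policy A: U=368, Policy B: U=336. Highest is 368 (Policy A).

368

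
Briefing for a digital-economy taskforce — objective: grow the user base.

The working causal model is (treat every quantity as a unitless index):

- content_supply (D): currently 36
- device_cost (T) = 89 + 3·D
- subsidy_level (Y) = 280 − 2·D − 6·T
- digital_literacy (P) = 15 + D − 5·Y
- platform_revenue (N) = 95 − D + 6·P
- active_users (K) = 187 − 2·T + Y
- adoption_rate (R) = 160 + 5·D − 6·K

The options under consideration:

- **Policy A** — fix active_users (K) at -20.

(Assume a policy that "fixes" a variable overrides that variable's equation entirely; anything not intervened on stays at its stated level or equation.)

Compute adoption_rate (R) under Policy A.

460

Policy A (K := -20):
  D = 36
  T = 89 + 3·36 = 197
  Y = 280 − 2·36 − 6·197 = -974
  K = -20
  R = 160 + 5·36 − 6·(-20) = 460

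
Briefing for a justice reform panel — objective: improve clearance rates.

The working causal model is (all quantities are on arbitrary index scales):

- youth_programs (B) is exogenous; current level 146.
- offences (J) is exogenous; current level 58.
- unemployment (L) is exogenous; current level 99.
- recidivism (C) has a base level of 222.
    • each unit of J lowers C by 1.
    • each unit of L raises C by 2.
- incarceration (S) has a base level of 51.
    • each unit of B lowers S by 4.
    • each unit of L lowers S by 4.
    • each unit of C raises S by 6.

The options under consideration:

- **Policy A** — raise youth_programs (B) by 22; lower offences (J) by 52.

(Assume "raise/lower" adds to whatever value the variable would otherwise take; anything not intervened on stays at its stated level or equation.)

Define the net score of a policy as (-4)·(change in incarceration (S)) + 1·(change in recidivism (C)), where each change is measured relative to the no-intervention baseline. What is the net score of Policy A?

-844

Baseline:
  B = 146
  J = 58
  L = 99
  C = 222 − 58 + 2·99 = 362
  S = 51 − 4·146 − 4·99 + 6·362 = 1243
Policy A (B + 22, J − 52):
  B = 146 + 22 = 168
  J = 58 − 52 = 6
  L = 99
  C = 222 − 6 + 2·99 = 414
  S = 51 − 4·168 − 4·99 + 6·414 = 1467
ΔS = 1467 − 1243 = 224; ΔC = 414 − 362 = 52
Score = (-4)·224 + 1·52 = -844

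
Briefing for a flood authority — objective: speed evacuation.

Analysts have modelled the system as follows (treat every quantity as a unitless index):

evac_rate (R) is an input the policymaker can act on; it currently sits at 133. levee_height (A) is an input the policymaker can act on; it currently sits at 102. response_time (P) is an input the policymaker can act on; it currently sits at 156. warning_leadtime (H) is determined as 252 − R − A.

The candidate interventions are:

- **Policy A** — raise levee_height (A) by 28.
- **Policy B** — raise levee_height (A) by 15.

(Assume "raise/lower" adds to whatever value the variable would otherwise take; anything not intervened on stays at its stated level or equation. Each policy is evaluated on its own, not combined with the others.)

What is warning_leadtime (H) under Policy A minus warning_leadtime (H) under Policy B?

-13

Policy A (A + 28):
  R = 133
  A = 102 + 28 = 130
  H = 252 − 133 − 130 = -11
Policy B (A + 15):
  R = 133
  A = 102 + 15 = 117
  H = 252 − 133 − 117 = 2
H: -11 − 2 = -13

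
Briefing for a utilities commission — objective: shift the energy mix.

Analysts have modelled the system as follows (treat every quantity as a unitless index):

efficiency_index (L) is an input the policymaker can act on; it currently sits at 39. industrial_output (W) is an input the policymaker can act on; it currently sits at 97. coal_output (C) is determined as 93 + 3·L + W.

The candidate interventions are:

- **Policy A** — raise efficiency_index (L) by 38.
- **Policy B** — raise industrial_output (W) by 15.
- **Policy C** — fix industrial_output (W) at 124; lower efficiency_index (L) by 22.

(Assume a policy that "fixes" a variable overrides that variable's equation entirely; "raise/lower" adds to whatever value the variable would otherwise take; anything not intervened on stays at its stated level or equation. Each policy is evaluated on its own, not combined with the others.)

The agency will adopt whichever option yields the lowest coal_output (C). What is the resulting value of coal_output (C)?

Policy A (L + 38):
  L = 39 + 38 = 77
  W = 97
  C = 93 + 3·77 + 97 = 421
Policy B (W + 15):
  L = 39
  W = 97 + 15 = 112
  C = 93 + 3·39 + 112 = 322
Policy C (W := 124, L − 22):
  L = 39 − 22 = 17
  W = 124
  C = 93 + 3·17 + 124 = 268
Comparing — Policy A: C=421, Policy B: C=322, Policy C: C=268. Lowest is 268 (Policy C).

268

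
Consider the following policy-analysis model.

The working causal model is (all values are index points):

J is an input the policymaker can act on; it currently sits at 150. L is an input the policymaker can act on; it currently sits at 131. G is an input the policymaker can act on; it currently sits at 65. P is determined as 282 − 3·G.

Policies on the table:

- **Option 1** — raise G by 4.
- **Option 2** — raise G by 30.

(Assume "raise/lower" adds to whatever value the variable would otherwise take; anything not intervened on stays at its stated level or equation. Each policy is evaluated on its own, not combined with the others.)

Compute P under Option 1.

Option 1 (G + 4):
  G = 65 + 4 = 69
  P = 282 − 3·69 = 75

75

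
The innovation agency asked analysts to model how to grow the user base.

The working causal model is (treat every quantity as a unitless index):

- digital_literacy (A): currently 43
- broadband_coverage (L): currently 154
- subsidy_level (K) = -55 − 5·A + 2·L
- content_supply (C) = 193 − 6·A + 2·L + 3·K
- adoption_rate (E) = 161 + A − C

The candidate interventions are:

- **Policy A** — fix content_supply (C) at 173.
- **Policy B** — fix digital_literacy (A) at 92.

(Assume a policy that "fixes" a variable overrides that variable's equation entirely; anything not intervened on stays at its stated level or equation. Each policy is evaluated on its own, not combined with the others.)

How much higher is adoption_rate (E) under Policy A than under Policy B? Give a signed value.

Policy A (C := 173):
  A = 43
  L = 154
  K = -55 − 5·43 + 2·154 = 38
  C = 173
  E = 161 + 43 − 173 = 31
Policy B (A := 92):
  A = 92
  L = 154
  K = -55 − 5·92 + 2·154 = -207
  C = 193 − 6·92 + 2·154 + 3·(-207) = -672
  E = 161 + 92 − (-672) = 925
E: 31 − 925 = -894

-894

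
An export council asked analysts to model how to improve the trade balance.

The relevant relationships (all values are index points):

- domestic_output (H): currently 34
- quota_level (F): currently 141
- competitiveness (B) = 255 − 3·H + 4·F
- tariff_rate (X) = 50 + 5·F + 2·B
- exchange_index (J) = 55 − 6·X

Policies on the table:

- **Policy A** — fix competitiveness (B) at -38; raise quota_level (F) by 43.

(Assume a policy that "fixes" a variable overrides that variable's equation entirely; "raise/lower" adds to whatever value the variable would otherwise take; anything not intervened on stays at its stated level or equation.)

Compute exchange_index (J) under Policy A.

Policy A (B := -38, F + 43):
  H = 34
  F = 141 + 43 = 184
  B = -38
  X = 50 + 5·184 + 2·(-38) = 894
  J = 55 − 6·894 = -5309

-5309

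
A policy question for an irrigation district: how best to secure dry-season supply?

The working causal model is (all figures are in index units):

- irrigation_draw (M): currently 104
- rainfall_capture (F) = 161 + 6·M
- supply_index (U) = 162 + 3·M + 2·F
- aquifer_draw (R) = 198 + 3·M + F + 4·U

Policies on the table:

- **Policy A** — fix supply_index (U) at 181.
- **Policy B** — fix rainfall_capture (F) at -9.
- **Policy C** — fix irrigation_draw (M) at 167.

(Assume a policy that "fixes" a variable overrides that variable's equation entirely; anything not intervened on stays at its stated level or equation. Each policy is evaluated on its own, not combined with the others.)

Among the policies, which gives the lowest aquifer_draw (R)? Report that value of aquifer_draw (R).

2019

Policy A (U := 181):
  M = 104
  F = 161 + 6·104 = 785
  U = 181
  R = 198 + 3·104 + 785 + 4·181 = 2019
Policy B (F := -9):
  M = 104
  F = -9
  U = 162 + 3·104 + 2·(-9) = 456
  R = 198 + 3·104 + (-9) + 4·456 = 2325
Policy C (M := 167):
  M = 167
  F = 161 + 6·167 = 1163
  U = 162 + 3·167 + 2·1163 = 2989
  R = 198 + 3·167 + 1163 + 4·2989 = 13818
Comparing — Policy A: R=2019, Policy B: R=2325, Policy C: R=13818. Lowest is 2019 (Policy A).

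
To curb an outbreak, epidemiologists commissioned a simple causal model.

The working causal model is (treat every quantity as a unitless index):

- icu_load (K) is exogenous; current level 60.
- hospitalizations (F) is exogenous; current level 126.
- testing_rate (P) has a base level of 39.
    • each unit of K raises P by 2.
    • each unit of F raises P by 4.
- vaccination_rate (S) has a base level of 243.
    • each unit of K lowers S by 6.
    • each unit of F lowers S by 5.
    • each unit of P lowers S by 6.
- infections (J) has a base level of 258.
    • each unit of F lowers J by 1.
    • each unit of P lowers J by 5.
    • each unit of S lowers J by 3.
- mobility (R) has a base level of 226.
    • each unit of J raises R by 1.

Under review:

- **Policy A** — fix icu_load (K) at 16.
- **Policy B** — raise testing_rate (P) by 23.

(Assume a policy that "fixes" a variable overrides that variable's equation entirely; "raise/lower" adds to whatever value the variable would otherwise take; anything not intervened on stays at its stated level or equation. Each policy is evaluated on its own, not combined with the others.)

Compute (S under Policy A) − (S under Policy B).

Policy A (K := 16):
  K = 16
  F = 126
  P = 39 + 2·16 + 4·126 = 575
  S = 243 − 6·16 − 5·126 − 6·575 = -3933
Policy B (P + 23):
  K = 60
  F = 126
  P = 39 + 2·60 + 4·126 (+23 from intervention) = 686
  S = 243 − 6·60 − 5·126 − 6·686 = -4863
S: -3933 − (-4863) = 930

930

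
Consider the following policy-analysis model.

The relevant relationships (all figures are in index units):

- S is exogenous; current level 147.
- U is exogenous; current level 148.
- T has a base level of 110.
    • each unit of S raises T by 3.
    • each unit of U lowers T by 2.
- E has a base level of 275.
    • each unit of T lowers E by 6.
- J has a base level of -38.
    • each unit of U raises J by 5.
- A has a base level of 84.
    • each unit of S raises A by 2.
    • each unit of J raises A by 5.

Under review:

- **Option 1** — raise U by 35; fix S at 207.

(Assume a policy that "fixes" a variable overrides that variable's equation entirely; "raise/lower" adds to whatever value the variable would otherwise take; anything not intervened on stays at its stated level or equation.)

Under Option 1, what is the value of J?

Option 1 (U + 35, S := 207):
  U = 148 + 35 = 183
  J = -38 + 5·183 = 877

877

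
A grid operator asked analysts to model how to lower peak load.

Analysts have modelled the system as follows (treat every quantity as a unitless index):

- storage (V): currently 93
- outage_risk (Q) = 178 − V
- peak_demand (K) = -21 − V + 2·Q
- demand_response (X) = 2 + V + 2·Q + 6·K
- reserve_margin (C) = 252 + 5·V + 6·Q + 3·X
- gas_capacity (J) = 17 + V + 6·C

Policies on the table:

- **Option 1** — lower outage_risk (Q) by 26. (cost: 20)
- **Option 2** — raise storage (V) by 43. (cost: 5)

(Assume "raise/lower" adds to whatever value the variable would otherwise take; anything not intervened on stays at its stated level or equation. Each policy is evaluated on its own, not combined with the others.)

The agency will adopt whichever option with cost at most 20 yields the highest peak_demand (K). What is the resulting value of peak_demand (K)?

4

Option 1 (Q − 26):
  V = 93
  Q = 178 − 93 (−26 from intervention) = 59
  K = -21 − 93 + 2·59 = 4
Option 2 (V + 43):
  V = 93 + 43 = 136
  Q = 178 − 136 = 42
  K = -21 − 136 + 2·42 = -73
Comparing — Option 1: K=4, Option 2: K=-73. Highest is 4 (Option 1).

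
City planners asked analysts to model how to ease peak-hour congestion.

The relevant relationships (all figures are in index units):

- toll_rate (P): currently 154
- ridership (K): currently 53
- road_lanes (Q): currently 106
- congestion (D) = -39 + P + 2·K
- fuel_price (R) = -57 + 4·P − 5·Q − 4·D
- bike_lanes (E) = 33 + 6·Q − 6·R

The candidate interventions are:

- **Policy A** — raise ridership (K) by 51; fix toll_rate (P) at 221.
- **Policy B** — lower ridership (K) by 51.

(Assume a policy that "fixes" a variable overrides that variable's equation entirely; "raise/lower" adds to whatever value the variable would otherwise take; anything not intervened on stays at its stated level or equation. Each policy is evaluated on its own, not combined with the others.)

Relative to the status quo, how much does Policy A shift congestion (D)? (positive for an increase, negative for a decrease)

169

Baseline:
  P = 154
  K = 53
  D = -39 + 154 + 2·53 = 221
Policy A (K + 51, P := 221):
  P = 221
  K = 53 + 51 = 104
  D = -39 + 221 + 2·104 = 390
Change in D: 390 − 221 = 169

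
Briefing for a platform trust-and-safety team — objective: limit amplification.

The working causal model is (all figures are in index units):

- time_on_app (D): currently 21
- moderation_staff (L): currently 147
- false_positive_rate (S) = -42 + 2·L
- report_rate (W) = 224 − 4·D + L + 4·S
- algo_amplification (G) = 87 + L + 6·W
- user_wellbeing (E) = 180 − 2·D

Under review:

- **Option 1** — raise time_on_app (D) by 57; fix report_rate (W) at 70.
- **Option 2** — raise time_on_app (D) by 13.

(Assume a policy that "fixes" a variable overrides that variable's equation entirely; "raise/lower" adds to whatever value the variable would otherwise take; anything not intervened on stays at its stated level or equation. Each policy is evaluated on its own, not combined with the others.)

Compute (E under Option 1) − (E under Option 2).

-88

Option 1 (D + 57, W := 70):
  D = 21 + 57 = 78
  E = 180 − 2·78 = 24
Option 2 (D + 13):
  D = 21 + 13 = 34
  E = 180 − 2·34 = 112
E: 24 − 112 = -88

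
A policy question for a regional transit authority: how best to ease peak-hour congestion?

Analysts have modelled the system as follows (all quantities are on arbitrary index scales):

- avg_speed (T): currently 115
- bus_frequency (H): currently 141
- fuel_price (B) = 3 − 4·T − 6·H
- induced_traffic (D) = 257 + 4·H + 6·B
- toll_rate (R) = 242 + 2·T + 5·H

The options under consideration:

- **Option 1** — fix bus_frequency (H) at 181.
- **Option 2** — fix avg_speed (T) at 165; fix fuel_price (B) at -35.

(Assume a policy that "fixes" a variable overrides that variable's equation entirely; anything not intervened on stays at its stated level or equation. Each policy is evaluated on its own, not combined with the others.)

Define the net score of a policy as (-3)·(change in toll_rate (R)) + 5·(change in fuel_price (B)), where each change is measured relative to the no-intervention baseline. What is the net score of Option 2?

6040

Baseline:
  T = 115
  H = 141
  B = 3 − 4·115 − 6·141 = -1303
  R = 242 + 2·115 + 5·141 = 1177
Option 2 (T := 165, B := -35):
  T = 165
  H = 141
  B = -35
  R = 242 + 2·165 + 5·141 = 1277
ΔR = 1277 − 1177 = 100; ΔB = -35 − (-1303) = 1268
Score = (-3)·100 + 5·1268 = 6040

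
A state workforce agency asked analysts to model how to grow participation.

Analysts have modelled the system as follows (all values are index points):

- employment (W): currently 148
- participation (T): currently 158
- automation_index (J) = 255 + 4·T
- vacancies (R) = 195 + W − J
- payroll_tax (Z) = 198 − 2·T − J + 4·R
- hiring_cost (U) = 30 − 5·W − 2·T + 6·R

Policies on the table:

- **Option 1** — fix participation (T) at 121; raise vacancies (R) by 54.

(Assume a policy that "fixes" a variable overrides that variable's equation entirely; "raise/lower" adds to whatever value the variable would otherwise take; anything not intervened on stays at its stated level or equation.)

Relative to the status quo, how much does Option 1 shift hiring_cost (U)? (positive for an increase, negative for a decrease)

1286

Baseline:
  W = 148
  T = 158
  J = 255 + 4·158 = 887
  R = 195 + 148 − 887 = -544
  U = 30 − 5·148 − 2·158 + 6·(-544) = -4290
Option 1 (T := 121, R + 54):
  W = 148
  T = 121
  J = 255 + 4·121 = 739
  R = 195 + 148 − 739 (+54 from intervention) = -342
  U = 30 − 5·148 − 2·121 + 6·(-342) = -3004
Change in U: -3004 − (-4290) = 1286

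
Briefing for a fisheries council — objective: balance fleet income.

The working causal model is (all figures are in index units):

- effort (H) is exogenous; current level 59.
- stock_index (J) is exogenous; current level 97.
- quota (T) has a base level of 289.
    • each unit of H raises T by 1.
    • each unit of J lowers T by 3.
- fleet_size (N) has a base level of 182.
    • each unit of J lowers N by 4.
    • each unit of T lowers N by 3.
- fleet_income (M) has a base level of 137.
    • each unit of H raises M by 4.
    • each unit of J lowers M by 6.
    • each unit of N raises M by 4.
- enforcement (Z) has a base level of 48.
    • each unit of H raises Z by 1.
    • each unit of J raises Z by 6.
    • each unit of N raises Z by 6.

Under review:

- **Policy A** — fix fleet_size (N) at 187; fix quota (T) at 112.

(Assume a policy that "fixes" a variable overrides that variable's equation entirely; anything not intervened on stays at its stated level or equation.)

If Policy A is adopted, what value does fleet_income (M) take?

539

Policy A (N := 187, T := 112):
  H = 59
  J = 97
  T = 112
  N = 187
  M = 137 + 4·59 − 6·97 + 4·187 = 539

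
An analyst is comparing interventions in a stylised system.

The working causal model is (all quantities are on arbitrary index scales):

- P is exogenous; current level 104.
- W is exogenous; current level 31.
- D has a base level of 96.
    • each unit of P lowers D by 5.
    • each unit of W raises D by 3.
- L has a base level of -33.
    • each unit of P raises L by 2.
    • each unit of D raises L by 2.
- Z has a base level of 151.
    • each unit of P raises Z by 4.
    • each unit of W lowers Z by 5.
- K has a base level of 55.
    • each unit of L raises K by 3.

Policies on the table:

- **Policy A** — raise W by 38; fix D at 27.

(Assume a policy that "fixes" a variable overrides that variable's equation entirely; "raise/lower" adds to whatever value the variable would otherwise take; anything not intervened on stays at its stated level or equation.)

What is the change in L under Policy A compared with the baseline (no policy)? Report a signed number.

Baseline:
  P = 104
  W = 31
  D = 96 − 5·104 + 3·31 = -331
  L = -33 + 2·104 + 2·(-331) = -487
Policy A (W + 38, D := 27):
  P = 104
  W = 31 + 38 = 69
  D = 27
  L = -33 + 2·104 + 2·27 = 229
Change in L: 229 − (-487) = 716

716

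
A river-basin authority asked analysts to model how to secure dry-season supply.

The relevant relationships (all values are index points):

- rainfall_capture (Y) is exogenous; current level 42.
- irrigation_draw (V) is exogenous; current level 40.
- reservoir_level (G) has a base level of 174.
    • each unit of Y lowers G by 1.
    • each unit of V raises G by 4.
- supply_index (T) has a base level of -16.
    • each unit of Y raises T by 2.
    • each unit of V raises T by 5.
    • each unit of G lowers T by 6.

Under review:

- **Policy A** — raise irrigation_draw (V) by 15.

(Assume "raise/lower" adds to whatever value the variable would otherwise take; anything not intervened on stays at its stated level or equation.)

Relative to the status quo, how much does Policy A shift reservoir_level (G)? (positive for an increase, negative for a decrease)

60

Baseline:
  Y = 42
  V = 40
  G = 174 − 42 + 4·40 = 292
Policy A (V + 15):
  Y = 42
  V = 40 + 15 = 55
  G = 174 − 42 + 4·55 = 352
Change in G: 352 − 292 = 60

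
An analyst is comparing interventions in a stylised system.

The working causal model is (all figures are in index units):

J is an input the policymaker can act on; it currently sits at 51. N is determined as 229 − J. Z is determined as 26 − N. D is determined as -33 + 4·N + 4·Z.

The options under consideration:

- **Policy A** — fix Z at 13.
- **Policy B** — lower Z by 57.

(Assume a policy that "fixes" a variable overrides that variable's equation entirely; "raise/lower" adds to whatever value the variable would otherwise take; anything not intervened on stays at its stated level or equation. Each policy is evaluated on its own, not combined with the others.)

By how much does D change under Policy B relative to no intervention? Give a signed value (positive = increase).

Baseline:
  J = 51
  N = 229 − 51 = 178
  Z = 26 − 178 = -152
  D = -33 + 4·178 + 4·(-152) = 71
Policy B (Z − 57):
  J = 51
  N = 229 − 51 = 178
  Z = 26 − 178 (−57 from intervention) = -209
  D = -33 + 4·178 + 4·(-209) = -157
Change in D: -157 − 71 = -228

-228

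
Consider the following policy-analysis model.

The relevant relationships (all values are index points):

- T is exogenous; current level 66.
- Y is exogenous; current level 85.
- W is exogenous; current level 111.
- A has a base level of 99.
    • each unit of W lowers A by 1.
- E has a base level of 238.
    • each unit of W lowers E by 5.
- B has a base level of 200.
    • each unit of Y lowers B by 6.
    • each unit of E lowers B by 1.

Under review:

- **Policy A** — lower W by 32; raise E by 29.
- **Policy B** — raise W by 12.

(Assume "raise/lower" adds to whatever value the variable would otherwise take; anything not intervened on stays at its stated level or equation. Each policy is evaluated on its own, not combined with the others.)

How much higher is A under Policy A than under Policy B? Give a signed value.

Policy A (W − 32, E + 29):
  W = 111 − 32 = 79
  A = 99 − 79 = 20
Policy B (W + 12):
  W = 111 + 12 = 123
  A = 99 − 123 = -24
A: 20 − (-24) = 44

44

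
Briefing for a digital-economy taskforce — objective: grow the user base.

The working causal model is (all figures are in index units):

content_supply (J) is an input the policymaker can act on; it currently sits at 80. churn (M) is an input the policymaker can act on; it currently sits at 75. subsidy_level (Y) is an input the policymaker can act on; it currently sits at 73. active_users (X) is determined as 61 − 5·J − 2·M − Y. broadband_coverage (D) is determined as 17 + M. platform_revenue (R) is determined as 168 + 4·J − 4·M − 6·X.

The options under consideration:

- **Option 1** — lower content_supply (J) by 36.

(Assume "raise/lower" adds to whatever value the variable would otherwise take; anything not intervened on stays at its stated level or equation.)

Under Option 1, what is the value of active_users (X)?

-382

Option 1 (J − 36):
  J = 80 − 36 = 44
  M = 75
  Y = 73
  X = 61 − 5·44 − 2·75 − 73 = -382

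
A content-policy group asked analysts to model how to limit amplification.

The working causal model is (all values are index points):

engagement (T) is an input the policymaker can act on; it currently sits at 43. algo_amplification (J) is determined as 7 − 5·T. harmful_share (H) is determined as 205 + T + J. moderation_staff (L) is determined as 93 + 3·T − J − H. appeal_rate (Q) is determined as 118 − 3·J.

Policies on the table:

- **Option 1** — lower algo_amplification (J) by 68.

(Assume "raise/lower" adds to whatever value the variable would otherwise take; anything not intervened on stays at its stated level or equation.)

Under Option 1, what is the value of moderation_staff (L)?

Option 1 (J − 68):
  T = 43
  J = 7 − 5·43 (−68 from intervention) = -276
  H = 205 + 43 + (-276) = -28
  L = 93 + 3·43 − (-276) − (-28) = 526

526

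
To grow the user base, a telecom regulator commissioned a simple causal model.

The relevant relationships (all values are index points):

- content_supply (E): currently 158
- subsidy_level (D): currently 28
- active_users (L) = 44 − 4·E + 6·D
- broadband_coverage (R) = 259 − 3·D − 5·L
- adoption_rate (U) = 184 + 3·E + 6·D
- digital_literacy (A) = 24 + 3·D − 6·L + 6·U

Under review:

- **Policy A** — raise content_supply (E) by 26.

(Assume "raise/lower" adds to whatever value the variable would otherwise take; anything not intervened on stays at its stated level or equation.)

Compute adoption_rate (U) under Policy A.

904

Policy A (E + 26):
  E = 158 + 26 = 184
  D = 28
  U = 184 + 3·184 + 6·28 = 904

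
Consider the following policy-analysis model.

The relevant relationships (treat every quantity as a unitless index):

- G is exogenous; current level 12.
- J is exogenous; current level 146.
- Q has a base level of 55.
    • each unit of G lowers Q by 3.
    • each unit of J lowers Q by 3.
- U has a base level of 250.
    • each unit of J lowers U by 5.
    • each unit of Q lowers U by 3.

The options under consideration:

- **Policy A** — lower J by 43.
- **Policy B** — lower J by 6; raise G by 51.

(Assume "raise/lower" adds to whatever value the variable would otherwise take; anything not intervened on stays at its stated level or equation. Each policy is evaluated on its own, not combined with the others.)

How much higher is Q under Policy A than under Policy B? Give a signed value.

264

Policy A (J − 43):
  G = 12
  J = 146 − 43 = 103
  Q = 55 − 3·12 − 3·103 = -290
Policy B (J − 6, G + 51):
  G = 12 + 51 = 63
  J = 146 − 6 = 140
  Q = 55 − 3·63 − 3·140 = -554
Q: -290 − (-554) = 264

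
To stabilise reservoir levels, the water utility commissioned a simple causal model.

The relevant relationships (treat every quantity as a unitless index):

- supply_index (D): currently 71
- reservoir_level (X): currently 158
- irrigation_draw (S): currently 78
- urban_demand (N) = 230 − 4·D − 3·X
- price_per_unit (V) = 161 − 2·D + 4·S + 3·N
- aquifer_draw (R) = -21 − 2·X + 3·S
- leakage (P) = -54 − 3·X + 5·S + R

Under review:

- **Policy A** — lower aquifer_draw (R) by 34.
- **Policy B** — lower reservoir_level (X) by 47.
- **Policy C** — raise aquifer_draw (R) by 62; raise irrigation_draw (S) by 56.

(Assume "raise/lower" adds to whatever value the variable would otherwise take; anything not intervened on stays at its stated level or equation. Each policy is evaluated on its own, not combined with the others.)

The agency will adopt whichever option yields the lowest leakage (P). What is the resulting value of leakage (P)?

Policy A (R − 34):
  X = 158
  S = 78
  R = -21 − 2·158 + 3·78 (−34 from intervention) = -137
  P = -54 − 3·158 + 5·78 + (-137) = -275
Policy B (X − 47):
  X = 158 − 47 = 111
  S = 78
  R = -21 − 2·111 + 3·78 = -9
  P = -54 − 3·111 + 5·78 + (-9) = -6
Policy C (R + 62, S + 56):
  X = 158
  S = 78 + 56 = 134
  R = -21 − 2·158 + 3·134 (+62 from intervention) = 127
  P = -54 − 3·158 + 5·134 + 127 = 269
Comparing — Policy A: P=-275, Policy B: P=-6, Policy C: P=269. Lowest is -275 (Policy A).

-275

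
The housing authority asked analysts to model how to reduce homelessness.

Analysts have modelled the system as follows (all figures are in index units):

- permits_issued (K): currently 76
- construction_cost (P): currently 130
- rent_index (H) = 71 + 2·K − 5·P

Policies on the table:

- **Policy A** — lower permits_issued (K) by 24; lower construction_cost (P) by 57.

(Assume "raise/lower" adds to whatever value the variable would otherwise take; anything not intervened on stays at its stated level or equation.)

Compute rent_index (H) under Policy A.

-190

Policy A (K − 24, P − 57):
  K = 76 − 24 = 52
  P = 130 − 57 = 73
  H = 71 + 2·52 − 5·73 = -190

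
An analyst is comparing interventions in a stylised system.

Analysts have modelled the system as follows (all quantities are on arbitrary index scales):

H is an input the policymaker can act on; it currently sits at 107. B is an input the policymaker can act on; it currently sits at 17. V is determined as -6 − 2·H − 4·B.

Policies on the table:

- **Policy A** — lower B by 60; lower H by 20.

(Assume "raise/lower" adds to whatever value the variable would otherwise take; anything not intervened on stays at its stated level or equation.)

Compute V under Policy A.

Policy A (B − 60, H − 20):
  H = 107 − 20 = 87
  B = 17 − 60 = -43
  V = -6 − 2·87 − 4·(-43) = -8

-8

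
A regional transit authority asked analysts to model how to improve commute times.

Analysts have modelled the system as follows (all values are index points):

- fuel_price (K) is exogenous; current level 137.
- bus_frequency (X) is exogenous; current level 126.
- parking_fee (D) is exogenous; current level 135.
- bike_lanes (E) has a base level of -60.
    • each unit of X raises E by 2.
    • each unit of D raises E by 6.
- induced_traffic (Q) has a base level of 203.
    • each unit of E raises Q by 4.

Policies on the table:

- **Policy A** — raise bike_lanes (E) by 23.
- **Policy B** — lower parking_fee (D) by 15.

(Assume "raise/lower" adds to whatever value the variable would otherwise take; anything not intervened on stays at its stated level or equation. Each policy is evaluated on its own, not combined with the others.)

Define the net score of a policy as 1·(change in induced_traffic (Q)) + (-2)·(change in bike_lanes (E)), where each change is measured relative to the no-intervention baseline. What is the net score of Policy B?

Baseline:
  X = 126
  D = 135
  E = -60 + 2·126 + 6·135 = 1002
  Q = 203 + 4·1002 = 4211
Policy B (D − 15):
  X = 126
  D = 135 − 15 = 120
  E = -60 + 2·126 + 6·120 = 912
  Q = 203 + 4·912 = 3851
ΔQ = 3851 − 4211 = -360; ΔE = 912 − 1002 = -90
Score = 1·(-360) + (-2)·(-90) = -180

-180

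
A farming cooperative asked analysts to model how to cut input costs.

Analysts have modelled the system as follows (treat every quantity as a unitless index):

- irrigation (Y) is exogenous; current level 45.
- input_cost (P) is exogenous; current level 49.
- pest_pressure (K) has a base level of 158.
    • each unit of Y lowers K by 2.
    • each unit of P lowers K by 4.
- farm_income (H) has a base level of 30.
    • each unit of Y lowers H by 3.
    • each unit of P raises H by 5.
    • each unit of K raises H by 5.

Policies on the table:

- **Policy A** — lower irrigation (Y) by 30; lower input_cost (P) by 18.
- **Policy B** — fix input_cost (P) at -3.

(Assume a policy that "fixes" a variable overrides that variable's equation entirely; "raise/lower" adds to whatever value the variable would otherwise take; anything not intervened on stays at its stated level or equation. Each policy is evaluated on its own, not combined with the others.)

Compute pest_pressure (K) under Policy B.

Policy B (P := -3):
  Y = 45
  P = -3
  K = 158 − 2·45 − 4·(-3) = 80

80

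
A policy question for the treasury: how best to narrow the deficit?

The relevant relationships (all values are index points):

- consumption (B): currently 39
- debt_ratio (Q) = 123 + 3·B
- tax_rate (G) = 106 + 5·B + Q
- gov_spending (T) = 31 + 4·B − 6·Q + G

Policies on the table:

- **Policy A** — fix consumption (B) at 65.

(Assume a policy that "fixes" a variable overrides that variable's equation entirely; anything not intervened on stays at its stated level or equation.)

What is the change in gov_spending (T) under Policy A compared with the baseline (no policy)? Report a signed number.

Baseline:
  B = 39
  Q = 123 + 3·39 = 240
  G = 106 + 5·39 + 240 = 541
  T = 31 + 4·39 − 6·240 + 541 = -712
Policy A (B := 65):
  B = 65
  Q = 123 + 3·65 = 318
  G = 106 + 5·65 + 318 = 749
  T = 31 + 4·65 − 6·318 + 749 = -868
Change in T: -868 − (-712) = -156

-156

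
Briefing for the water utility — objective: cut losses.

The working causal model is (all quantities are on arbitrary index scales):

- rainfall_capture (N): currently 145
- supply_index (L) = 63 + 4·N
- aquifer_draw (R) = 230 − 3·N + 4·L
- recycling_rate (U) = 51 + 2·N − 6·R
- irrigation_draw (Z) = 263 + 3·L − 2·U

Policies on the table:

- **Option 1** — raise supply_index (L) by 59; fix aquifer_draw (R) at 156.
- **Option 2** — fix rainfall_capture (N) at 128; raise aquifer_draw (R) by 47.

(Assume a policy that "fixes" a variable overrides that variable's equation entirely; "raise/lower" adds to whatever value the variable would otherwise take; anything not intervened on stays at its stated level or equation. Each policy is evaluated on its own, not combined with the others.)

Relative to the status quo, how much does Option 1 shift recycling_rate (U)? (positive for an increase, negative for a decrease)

Baseline:
  N = 145
  L = 63 + 4·145 = 643
  R = 230 − 3·145 + 4·643 = 2367
  U = 51 + 2·145 − 6·2367 = -13861
Option 1 (L + 59, R := 156):
  N = 145
  L = 63 + 4·145 (+59 from intervention) = 702
  R = 156
  U = 51 + 2·145 − 6·156 = -595
Change in U: -595 − (-13861) = 13266

13266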